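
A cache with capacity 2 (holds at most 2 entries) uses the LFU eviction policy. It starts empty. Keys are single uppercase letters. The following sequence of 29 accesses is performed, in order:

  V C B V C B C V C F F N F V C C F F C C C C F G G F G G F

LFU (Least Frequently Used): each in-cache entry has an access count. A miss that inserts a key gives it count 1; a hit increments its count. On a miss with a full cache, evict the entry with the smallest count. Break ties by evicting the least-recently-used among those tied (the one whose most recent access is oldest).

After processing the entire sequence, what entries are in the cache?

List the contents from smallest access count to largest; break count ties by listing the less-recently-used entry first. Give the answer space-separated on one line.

Answer: F C

Derivation:
LFU simulation (capacity=2):
  1. access V: MISS. Cache: [V(c=1)]
  2. access C: MISS. Cache: [V(c=1) C(c=1)]
  3. access B: MISS, evict V(c=1). Cache: [C(c=1) B(c=1)]
  4. access V: MISS, evict C(c=1). Cache: [B(c=1) V(c=1)]
  5. access C: MISS, evict B(c=1). Cache: [V(c=1) C(c=1)]
  6. access B: MISS, evict V(c=1). Cache: [C(c=1) B(c=1)]
  7. access C: HIT, count now 2. Cache: [B(c=1) C(c=2)]
  8. access V: MISS, evict B(c=1). Cache: [V(c=1) C(c=2)]
  9. access C: HIT, count now 3. Cache: [V(c=1) C(c=3)]
  10. access F: MISS, evict V(c=1). Cache: [F(c=1) C(c=3)]
  11. access F: HIT, count now 2. Cache: [F(c=2) C(c=3)]
  12. access N: MISS, evict F(c=2). Cache: [N(c=1) C(c=3)]
  13. access F: MISS, evict N(c=1). Cache: [F(c=1) C(c=3)]
  14. access V: MISS, evict F(c=1). Cache: [V(c=1) C(c=3)]
  15. access C: HIT, count now 4. Cache: [V(c=1) C(c=4)]
  16. access C: HIT, count now 5. Cache: [V(c=1) C(c=5)]
  17. access F: MISS, evict V(c=1). Cache: [F(c=1) C(c=5)]
  18. access F: HIT, count now 2. Cache: [F(c=2) C(c=5)]
  19. access C: HIT, count now 6. Cache: [F(c=2) C(c=6)]
  20. access C: HIT, count now 7. Cache: [F(c=2) C(c=7)]
  21. access C: HIT, count now 8. Cache: [F(c=2) C(c=8)]
  22. access C: HIT, count now 9. Cache: [F(c=2) C(c=9)]
  23. access F: HIT, count now 3. Cache: [F(c=3) C(c=9)]
  24. access G: MISS, evict F(c=3). Cache: [G(c=1) C(c=9)]
  25. access G: HIT, count now 2. Cache: [G(c=2) C(c=9)]
  26. access F: MISS, evict G(c=2). Cache: [F(c=1) C(c=9)]
  27. access G: MISS, evict F(c=1). Cache: [G(c=1) C(c=9)]
  28. access G: HIT, count now 2. Cache: [G(c=2) C(c=9)]
  29. access F: MISS, evict G(c=2). Cache: [F(c=1) C(c=9)]
Total: 13 hits, 16 misses, 14 evictions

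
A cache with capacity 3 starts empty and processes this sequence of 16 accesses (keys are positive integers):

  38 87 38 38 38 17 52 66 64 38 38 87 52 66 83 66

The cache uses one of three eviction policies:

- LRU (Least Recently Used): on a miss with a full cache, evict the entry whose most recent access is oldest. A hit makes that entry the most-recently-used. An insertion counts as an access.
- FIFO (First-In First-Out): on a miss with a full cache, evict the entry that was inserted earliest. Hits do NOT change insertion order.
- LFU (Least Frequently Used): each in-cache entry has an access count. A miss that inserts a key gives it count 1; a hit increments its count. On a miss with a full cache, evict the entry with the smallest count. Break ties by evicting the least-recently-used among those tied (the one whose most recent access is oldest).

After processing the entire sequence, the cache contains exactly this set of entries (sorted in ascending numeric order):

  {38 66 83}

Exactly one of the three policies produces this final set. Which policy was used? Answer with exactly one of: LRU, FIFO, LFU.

Simulating under each policy and comparing final sets:
  LRU: final set = {52 66 83} -> differs
  FIFO: final set = {52 66 83} -> differs
  LFU: final set = {38 66 83} -> MATCHES target
Only LFU produces the target set.

Answer: LFU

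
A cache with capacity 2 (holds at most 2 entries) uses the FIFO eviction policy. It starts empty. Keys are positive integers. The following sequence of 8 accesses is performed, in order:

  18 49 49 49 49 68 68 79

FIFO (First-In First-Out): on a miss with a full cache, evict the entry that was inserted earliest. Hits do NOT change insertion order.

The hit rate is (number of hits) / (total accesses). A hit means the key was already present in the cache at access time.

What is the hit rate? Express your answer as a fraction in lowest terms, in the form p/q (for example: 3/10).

FIFO simulation (capacity=2):
  1. access 18: MISS. Cache (old->new): [18]
  2. access 49: MISS. Cache (old->new): [18 49]
  3. access 49: HIT. Cache (old->new): [18 49]
  4. access 49: HIT. Cache (old->new): [18 49]
  5. access 49: HIT. Cache (old->new): [18 49]
  6. access 68: MISS, evict 18. Cache (old->new): [49 68]
  7. access 68: HIT. Cache (old->new): [49 68]
  8. access 79: MISS, evict 49. Cache (old->new): [68 79]
Total: 4 hits, 4 misses, 2 evictions

Hit rate = 4/8 = 1/2

Answer: 1/2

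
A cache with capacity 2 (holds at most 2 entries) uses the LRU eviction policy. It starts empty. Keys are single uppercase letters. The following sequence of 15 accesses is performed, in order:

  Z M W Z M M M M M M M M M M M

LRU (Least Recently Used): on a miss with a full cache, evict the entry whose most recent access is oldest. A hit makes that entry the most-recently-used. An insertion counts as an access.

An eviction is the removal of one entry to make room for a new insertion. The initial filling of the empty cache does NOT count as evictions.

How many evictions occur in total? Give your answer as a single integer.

Answer: 3

Derivation:
LRU simulation (capacity=2):
  1. access Z: MISS. Cache (LRU->MRU): [Z]
  2. access M: MISS. Cache (LRU->MRU): [Z M]
  3. access W: MISS, evict Z. Cache (LRU->MRU): [M W]
  4. access Z: MISS, evict M. Cache (LRU->MRU): [W Z]
  5. access M: MISS, evict W. Cache (LRU->MRU): [Z M]
  6. access M: HIT. Cache (LRU->MRU): [Z M]
  7. access M: HIT. Cache (LRU->MRU): [Z M]
  8. access M: HIT. Cache (LRU->MRU): [Z M]
  9. access M: HIT. Cache (LRU->MRU): [Z M]
  10. access M: HIT. Cache (LRU->MRU): [Z M]
  11. access M: HIT. Cache (LRU->MRU): [Z M]
  12. access M: HIT. Cache (LRU->MRU): [Z M]
  13. access M: HIT. Cache (LRU->MRU): [Z M]
  14. access M: HIT. Cache (LRU->MRU): [Z M]
  15. access M: HIT. Cache (LRU->MRU): [Z M]
Total: 10 hits, 5 misses, 3 evictions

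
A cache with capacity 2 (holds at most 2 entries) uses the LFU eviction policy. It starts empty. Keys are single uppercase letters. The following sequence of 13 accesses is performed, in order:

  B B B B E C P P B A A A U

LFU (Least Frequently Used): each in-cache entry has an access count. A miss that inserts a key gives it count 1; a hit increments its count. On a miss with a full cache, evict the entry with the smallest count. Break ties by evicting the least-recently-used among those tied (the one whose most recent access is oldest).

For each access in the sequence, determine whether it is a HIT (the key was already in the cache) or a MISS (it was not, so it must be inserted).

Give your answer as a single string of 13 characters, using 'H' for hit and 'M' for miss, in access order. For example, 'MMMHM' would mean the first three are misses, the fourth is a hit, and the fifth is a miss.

LFU simulation (capacity=2):
  1. access B: MISS. Cache: [B(c=1)]
  2. access B: HIT, count now 2. Cache: [B(c=2)]
  3. access B: HIT, count now 3. Cache: [B(c=3)]
  4. access B: HIT, count now 4. Cache: [B(c=4)]
  5. access E: MISS. Cache: [E(c=1) B(c=4)]
  6. access C: MISS, evict E(c=1). Cache: [C(c=1) B(c=4)]
  7. access P: MISS, evict C(c=1). Cache: [P(c=1) B(c=4)]
  8. access P: HIT, count now 2. Cache: [P(c=2) B(c=4)]
  9. access B: HIT, count now 5. Cache: [P(c=2) B(c=5)]
  10. access A: MISS, evict P(c=2). Cache: [A(c=1) B(c=5)]
  11. access A: HIT, count now 2. Cache: [A(c=2) B(c=5)]
  12. access A: HIT, count now 3. Cache: [A(c=3) B(c=5)]
  13. access U: MISS, evict A(c=3). Cache: [U(c=1) B(c=5)]
Total: 7 hits, 6 misses, 4 evictions

Answer: MHHHMMMHHMHHM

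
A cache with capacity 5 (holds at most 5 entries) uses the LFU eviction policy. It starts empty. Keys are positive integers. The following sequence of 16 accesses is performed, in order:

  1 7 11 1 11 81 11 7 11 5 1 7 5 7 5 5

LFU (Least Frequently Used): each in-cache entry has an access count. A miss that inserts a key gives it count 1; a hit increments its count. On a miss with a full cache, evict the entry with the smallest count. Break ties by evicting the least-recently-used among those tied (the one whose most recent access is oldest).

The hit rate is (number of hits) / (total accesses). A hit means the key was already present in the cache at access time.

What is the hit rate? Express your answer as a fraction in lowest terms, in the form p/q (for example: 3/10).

Answer: 11/16

Derivation:
LFU simulation (capacity=5):
  1. access 1: MISS. Cache: [1(c=1)]
  2. access 7: MISS. Cache: [1(c=1) 7(c=1)]
  3. access 11: MISS. Cache: [1(c=1) 7(c=1) 11(c=1)]
  4. access 1: HIT, count now 2. Cache: [7(c=1) 11(c=1) 1(c=2)]
  5. access 11: HIT, count now 2. Cache: [7(c=1) 1(c=2) 11(c=2)]
  6. access 81: MISS. Cache: [7(c=1) 81(c=1) 1(c=2) 11(c=2)]
  7. access 11: HIT, count now 3. Cache: [7(c=1) 81(c=1) 1(c=2) 11(c=3)]
  8. access 7: HIT, count now 2. Cache: [81(c=1) 1(c=2) 7(c=2) 11(c=3)]
  9. access 11: HIT, count now 4. Cache: [81(c=1) 1(c=2) 7(c=2) 11(c=4)]
  10. access 5: MISS. Cache: [81(c=1) 5(c=1) 1(c=2) 7(c=2) 11(c=4)]
  11. access 1: HIT, count now 3. Cache: [81(c=1) 5(c=1) 7(c=2) 1(c=3) 11(c=4)]
  12. access 7: HIT, count now 3. Cache: [81(c=1) 5(c=1) 1(c=3) 7(c=3) 11(c=4)]
  13. access 5: HIT, count now 2. Cache: [81(c=1) 5(c=2) 1(c=3) 7(c=3) 11(c=4)]
  14. access 7: HIT, count now 4. Cache: [81(c=1) 5(c=2) 1(c=3) 11(c=4) 7(c=4)]
  15. access 5: HIT, count now 3. Cache: [81(c=1) 1(c=3) 5(c=3) 11(c=4) 7(c=4)]
  16. access 5: HIT, count now 4. Cache: [81(c=1) 1(c=3) 11(c=4) 7(c=4) 5(c=4)]
Total: 11 hits, 5 misses, 0 evictions

Hit rate = 11/16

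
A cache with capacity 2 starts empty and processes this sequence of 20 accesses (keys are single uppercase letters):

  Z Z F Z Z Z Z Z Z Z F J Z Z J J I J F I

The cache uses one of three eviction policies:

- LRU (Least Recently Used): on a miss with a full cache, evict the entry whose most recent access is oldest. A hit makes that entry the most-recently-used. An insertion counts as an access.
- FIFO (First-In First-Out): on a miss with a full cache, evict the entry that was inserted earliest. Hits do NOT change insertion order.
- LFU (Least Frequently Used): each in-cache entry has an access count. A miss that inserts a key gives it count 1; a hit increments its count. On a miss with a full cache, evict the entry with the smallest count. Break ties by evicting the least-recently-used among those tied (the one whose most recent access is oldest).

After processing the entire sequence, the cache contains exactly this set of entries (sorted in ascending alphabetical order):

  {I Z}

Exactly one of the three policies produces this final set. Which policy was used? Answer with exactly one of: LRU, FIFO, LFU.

Simulating under each policy and comparing final sets:
  LRU: final set = {F I} -> differs
  FIFO: final set = {F I} -> differs
  LFU: final set = {I Z} -> MATCHES target
Only LFU produces the target set.

Answer: LFU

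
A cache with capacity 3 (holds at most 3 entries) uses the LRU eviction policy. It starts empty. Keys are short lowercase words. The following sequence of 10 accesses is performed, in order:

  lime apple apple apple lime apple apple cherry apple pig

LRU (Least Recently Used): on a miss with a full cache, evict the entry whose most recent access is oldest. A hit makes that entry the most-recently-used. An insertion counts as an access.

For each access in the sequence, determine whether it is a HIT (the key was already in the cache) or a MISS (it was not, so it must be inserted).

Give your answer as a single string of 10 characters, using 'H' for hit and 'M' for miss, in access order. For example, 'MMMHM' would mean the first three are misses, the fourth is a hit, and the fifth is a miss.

Answer: MMHHHHHMHM

Derivation:
LRU simulation (capacity=3):
  1. access lime: MISS. Cache (LRU->MRU): [lime]
  2. access apple: MISS. Cache (LRU->MRU): [lime apple]
  3. access apple: HIT. Cache (LRU->MRU): [lime apple]
  4. access apple: HIT. Cache (LRU->MRU): [lime apple]
  5. access lime: HIT. Cache (LRU->MRU): [apple lime]
  6. access apple: HIT. Cache (LRU->MRU): [lime apple]
  7. access apple: HIT. Cache (LRU->MRU): [lime apple]
  8. access cherry: MISS. Cache (LRU->MRU): [lime apple cherry]
  9. access apple: HIT. Cache (LRU->MRU): [lime cherry apple]
  10. access pig: MISS, evict lime. Cache (LRU->MRU): [cherry apple pig]
Total: 6 hits, 4 misses, 1 evictions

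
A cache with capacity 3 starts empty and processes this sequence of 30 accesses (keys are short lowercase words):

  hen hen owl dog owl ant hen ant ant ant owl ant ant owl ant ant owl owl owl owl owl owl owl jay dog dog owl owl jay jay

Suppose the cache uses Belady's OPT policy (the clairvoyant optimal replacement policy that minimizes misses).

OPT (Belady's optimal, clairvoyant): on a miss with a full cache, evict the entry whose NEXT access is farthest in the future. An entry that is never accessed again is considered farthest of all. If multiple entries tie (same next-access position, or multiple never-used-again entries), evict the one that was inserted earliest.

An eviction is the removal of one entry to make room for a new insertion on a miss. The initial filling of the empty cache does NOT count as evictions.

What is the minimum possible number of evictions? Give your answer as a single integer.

OPT (Belady) simulation (capacity=3):
  1. access hen: MISS. Cache: [hen]
  2. access hen: HIT. Next use of hen: step 7. Cache: [hen]
  3. access owl: MISS. Cache: [hen owl]
  4. access dog: MISS. Cache: [hen owl dog]
  5. access owl: HIT. Next use of owl: step 11. Cache: [hen owl dog]
  6. access ant: MISS, evict dog (next use: step 25). Cache: [hen owl ant]
  7. access hen: HIT. Next use of hen: never. Cache: [hen owl ant]
  8. access ant: HIT. Next use of ant: step 9. Cache: [hen owl ant]
  9. access ant: HIT. Next use of ant: step 10. Cache: [hen owl ant]
  10. access ant: HIT. Next use of ant: step 12. Cache: [hen owl ant]
  11. access owl: HIT. Next use of owl: step 14. Cache: [hen owl ant]
  12. access ant: HIT. Next use of ant: step 13. Cache: [hen owl ant]
  13. access ant: HIT. Next use of ant: step 15. Cache: [hen owl ant]
  14. access owl: HIT. Next use of owl: step 17. Cache: [hen owl ant]
  15. access ant: HIT. Next use of ant: step 16. Cache: [hen owl ant]
  16. access ant: HIT. Next use of ant: never. Cache: [hen owl ant]
  17. access owl: HIT. Next use of owl: step 18. Cache: [hen owl ant]
  18. access owl: HIT. Next use of owl: step 19. Cache: [hen owl ant]
  19. access owl: HIT. Next use of owl: step 20. Cache: [hen owl ant]
  20. access owl: HIT. Next use of owl: step 21. Cache: [hen owl ant]
  21. access owl: HIT. Next use of owl: step 22. Cache: [hen owl ant]
  22. access owl: HIT. Next use of owl: step 23. Cache: [hen owl ant]
  23. access owl: HIT. Next use of owl: step 27. Cache: [hen owl ant]
  24. access jay: MISS, evict hen (next use: never). Cache: [owl ant jay]
  25. access dog: MISS, evict ant (next use: never). Cache: [owl jay dog]
  26. access dog: HIT. Next use of dog: never. Cache: [owl jay dog]
  27. access owl: HIT. Next use of owl: step 28. Cache: [owl jay dog]
  28. access owl: HIT. Next use of owl: never. Cache: [owl jay dog]
  29. access jay: HIT. Next use of jay: step 30. Cache: [owl jay dog]
  30. access jay: HIT. Next use of jay: never. Cache: [owl jay dog]
Total: 24 hits, 6 misses, 3 evictions

Answer: 3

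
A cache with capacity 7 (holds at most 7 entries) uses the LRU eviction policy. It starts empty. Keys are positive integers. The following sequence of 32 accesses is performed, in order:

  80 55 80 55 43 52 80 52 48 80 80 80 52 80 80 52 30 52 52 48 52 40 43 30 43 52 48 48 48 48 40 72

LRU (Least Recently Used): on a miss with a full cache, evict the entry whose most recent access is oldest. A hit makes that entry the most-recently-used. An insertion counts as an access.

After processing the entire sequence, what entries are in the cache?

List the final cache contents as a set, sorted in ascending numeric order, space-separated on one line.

LRU simulation (capacity=7):
  1. access 80: MISS. Cache (LRU->MRU): [80]
  2. access 55: MISS. Cache (LRU->MRU): [80 55]
  3. access 80: HIT. Cache (LRU->MRU): [55 80]
  4. access 55: HIT. Cache (LRU->MRU): [80 55]
  5. access 43: MISS. Cache (LRU->MRU): [80 55 43]
  6. access 52: MISS. Cache (LRU->MRU): [80 55 43 52]
  7. access 80: HIT. Cache (LRU->MRU): [55 43 52 80]
  8. access 52: HIT. Cache (LRU->MRU): [55 43 80 52]
  9. access 48: MISS. Cache (LRU->MRU): [55 43 80 52 48]
  10. access 80: HIT. Cache (LRU->MRU): [55 43 52 48 80]
  11. access 80: HIT. Cache (LRU->MRU): [55 43 52 48 80]
  12. access 80: HIT. Cache (LRU->MRU): [55 43 52 48 80]
  13. access 52: HIT. Cache (LRU->MRU): [55 43 48 80 52]
  14. access 80: HIT. Cache (LRU->MRU): [55 43 48 52 80]
  15. access 80: HIT. Cache (LRU->MRU): [55 43 48 52 80]
  16. access 52: HIT. Cache (LRU->MRU): [55 43 48 80 52]
  17. access 30: MISS. Cache (LRU->MRU): [55 43 48 80 52 30]
  18. access 52: HIT. Cache (LRU->MRU): [55 43 48 80 30 52]
  19. access 52: HIT. Cache (LRU->MRU): [55 43 48 80 30 52]
  20. access 48: HIT. Cache (LRU->MRU): [55 43 80 30 52 48]
  21. access 52: HIT. Cache (LRU->MRU): [55 43 80 30 48 52]
  22. access 40: MISS. Cache (LRU->MRU): [55 43 80 30 48 52 40]
  23. access 43: HIT. Cache (LRU->MRU): [55 80 30 48 52 40 43]
  24. access 30: HIT. Cache (LRU->MRU): [55 80 48 52 40 43 30]
  25. access 43: HIT. Cache (LRU->MRU): [55 80 48 52 40 30 43]
  26. access 52: HIT. Cache (LRU->MRU): [55 80 48 40 30 43 52]
  27. access 48: HIT. Cache (LRU->MRU): [55 80 40 30 43 52 48]
  28. access 48: HIT. Cache (LRU->MRU): [55 80 40 30 43 52 48]
  29. access 48: HIT. Cache (LRU->MRU): [55 80 40 30 43 52 48]
  30. access 48: HIT. Cache (LRU->MRU): [55 80 40 30 43 52 48]
  31. access 40: HIT. Cache (LRU->MRU): [55 80 30 43 52 48 40]
  32. access 72: MISS, evict 55. Cache (LRU->MRU): [80 30 43 52 48 40 72]
Total: 24 hits, 8 misses, 1 evictions

Answer: 30 40 43 48 52 72 80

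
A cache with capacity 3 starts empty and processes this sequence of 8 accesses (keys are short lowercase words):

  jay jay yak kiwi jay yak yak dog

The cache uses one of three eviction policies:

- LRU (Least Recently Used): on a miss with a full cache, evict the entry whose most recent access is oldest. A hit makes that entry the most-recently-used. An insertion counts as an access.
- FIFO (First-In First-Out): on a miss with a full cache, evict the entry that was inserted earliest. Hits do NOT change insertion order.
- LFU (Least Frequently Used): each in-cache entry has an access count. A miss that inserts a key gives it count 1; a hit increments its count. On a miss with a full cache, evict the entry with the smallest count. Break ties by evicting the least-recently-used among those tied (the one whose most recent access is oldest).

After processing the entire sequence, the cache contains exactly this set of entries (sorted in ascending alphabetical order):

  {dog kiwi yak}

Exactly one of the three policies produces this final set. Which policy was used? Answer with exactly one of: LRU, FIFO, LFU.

Simulating under each policy and comparing final sets:
  LRU: final set = {dog jay yak} -> differs
  FIFO: final set = {dog kiwi yak} -> MATCHES target
  LFU: final set = {dog jay yak} -> differs
Only FIFO produces the target set.

Answer: FIFO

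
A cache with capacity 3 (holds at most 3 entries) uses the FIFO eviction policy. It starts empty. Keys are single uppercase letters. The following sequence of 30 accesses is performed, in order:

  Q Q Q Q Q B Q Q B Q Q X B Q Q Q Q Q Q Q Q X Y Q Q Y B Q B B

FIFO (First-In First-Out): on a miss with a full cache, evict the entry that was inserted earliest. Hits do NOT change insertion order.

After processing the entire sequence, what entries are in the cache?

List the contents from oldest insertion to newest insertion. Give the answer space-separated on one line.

Answer: Y Q B

Derivation:
FIFO simulation (capacity=3):
  1. access Q: MISS. Cache (old->new): [Q]
  2. access Q: HIT. Cache (old->new): [Q]
  3. access Q: HIT. Cache (old->new): [Q]
  4. access Q: HIT. Cache (old->new): [Q]
  5. access Q: HIT. Cache (old->new): [Q]
  6. access B: MISS. Cache (old->new): [Q B]
  7. access Q: HIT. Cache (old->new): [Q B]
  8. access Q: HIT. Cache (old->new): [Q B]
  9. access B: HIT. Cache (old->new): [Q B]
  10. access Q: HIT. Cache (old->new): [Q B]
  11. access Q: HIT. Cache (old->new): [Q B]
  12. access X: MISS. Cache (old->new): [Q B X]
  13. access B: HIT. Cache (old->new): [Q B X]
  14. access Q: HIT. Cache (old->new): [Q B X]
  15. access Q: HIT. Cache (old->new): [Q B X]
  16. access Q: HIT. Cache (old->new): [Q B X]
  17. access Q: HIT. Cache (old->new): [Q B X]
  18. access Q: HIT. Cache (old->new): [Q B X]
  19. access Q: HIT. Cache (old->new): [Q B X]
  20. access Q: HIT. Cache (old->new): [Q B X]
  21. access Q: HIT. Cache (old->new): [Q B X]
  22. access X: HIT. Cache (old->new): [Q B X]
  23. access Y: MISS, evict Q. Cache (old->new): [B X Y]
  24. access Q: MISS, evict B. Cache (old->new): [X Y Q]
  25. access Q: HIT. Cache (old->new): [X Y Q]
  26. access Y: HIT. Cache (old->new): [X Y Q]
  27. access B: MISS, evict X. Cache (old->new): [Y Q B]
  28. access Q: HIT. Cache (old->new): [Y Q B]
  29. access B: HIT. Cache (old->new): [Y Q B]
  30. access B: HIT. Cache (old->new): [Y Q B]
Total: 24 hits, 6 misses, 3 evictions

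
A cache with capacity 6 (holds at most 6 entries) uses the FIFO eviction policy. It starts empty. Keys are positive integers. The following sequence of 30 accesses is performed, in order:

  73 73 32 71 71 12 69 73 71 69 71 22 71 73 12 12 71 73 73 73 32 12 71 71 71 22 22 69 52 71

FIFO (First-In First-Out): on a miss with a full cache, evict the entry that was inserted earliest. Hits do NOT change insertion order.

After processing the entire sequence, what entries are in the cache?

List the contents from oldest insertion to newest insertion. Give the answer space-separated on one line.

Answer: 32 71 12 69 22 52

Derivation:
FIFO simulation (capacity=6):
  1. access 73: MISS. Cache (old->new): [73]
  2. access 73: HIT. Cache (old->new): [73]
  3. access 32: MISS. Cache (old->new): [73 32]
  4. access 71: MISS. Cache (old->new): [73 32 71]
  5. access 71: HIT. Cache (old->new): [73 32 71]
  6. access 12: MISS. Cache (old->new): [73 32 71 12]
  7. access 69: MISS. Cache (old->new): [73 32 71 12 69]
  8. access 73: HIT. Cache (old->new): [73 32 71 12 69]
  9. access 71: HIT. Cache (old->new): [73 32 71 12 69]
  10. access 69: HIT. Cache (old->new): [73 32 71 12 69]
  11. access 71: HIT. Cache (old->new): [73 32 71 12 69]
  12. access 22: MISS. Cache (old->new): [73 32 71 12 69 22]
  13. access 71: HIT. Cache (old->new): [73 32 71 12 69 22]
  14. access 73: HIT. Cache (old->new): [73 32 71 12 69 22]
  15. access 12: HIT. Cache (old->new): [73 32 71 12 69 22]
  16. access 12: HIT. Cache (old->new): [73 32 71 12 69 22]
  17. access 71: HIT. Cache (old->new): [73 32 71 12 69 22]
  18. access 73: HIT. Cache (old->new): [73 32 71 12 69 22]
  19. access 73: HIT. Cache (old->new): [73 32 71 12 69 22]
  20. access 73: HIT. Cache (old->new): [73 32 71 12 69 22]
  21. access 32: HIT. Cache (old->new): [73 32 71 12 69 22]
  22. access 12: HIT. Cache (old->new): [73 32 71 12 69 22]
  23. access 71: HIT. Cache (old->new): [73 32 71 12 69 22]
  24. access 71: HIT. Cache (old->new): [73 32 71 12 69 22]
  25. access 71: HIT. Cache (old->new): [73 32 71 12 69 22]
  26. access 22: HIT. Cache (old->new): [73 32 71 12 69 22]
  27. access 22: HIT. Cache (old->new): [73 32 71 12 69 22]
  28. access 69: HIT. Cache (old->new): [73 32 71 12 69 22]
  29. access 52: MISS, evict 73. Cache (old->new): [32 71 12 69 22 52]
  30. access 71: HIT. Cache (old->new): [32 71 12 69 22 52]
Total: 23 hits, 7 misses, 1 evictions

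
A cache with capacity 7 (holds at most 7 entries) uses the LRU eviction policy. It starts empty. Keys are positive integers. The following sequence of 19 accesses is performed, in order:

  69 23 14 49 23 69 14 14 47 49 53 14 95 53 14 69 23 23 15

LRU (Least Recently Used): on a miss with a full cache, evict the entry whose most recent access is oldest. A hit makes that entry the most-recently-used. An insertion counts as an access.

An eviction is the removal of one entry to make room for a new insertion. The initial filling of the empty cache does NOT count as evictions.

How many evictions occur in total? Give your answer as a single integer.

Answer: 1

Derivation:
LRU simulation (capacity=7):
  1. access 69: MISS. Cache (LRU->MRU): [69]
  2. access 23: MISS. Cache (LRU->MRU): [69 23]
  3. access 14: MISS. Cache (LRU->MRU): [69 23 14]
  4. access 49: MISS. Cache (LRU->MRU): [69 23 14 49]
  5. access 23: HIT. Cache (LRU->MRU): [69 14 49 23]
  6. access 69: HIT. Cache (LRU->MRU): [14 49 23 69]
  7. access 14: HIT. Cache (LRU->MRU): [49 23 69 14]
  8. access 14: HIT. Cache (LRU->MRU): [49 23 69 14]
  9. access 47: MISS. Cache (LRU->MRU): [49 23 69 14 47]
  10. access 49: HIT. Cache (LRU->MRU): [23 69 14 47 49]
  11. access 53: MISS. Cache (LRU->MRU): [23 69 14 47 49 53]
  12. access 14: HIT. Cache (LRU->MRU): [23 69 47 49 53 14]
  13. access 95: MISS. Cache (LRU->MRU): [23 69 47 49 53 14 95]
  14. access 53: HIT. Cache (LRU->MRU): [23 69 47 49 14 95 53]
  15. access 14: HIT. Cache (LRU->MRU): [23 69 47 49 95 53 14]
  16. access 69: HIT. Cache (LRU->MRU): [23 47 49 95 53 14 69]
  17. access 23: HIT. Cache (LRU->MRU): [47 49 95 53 14 69 23]
  18. access 23: HIT. Cache (LRU->MRU): [47 49 95 53 14 69 23]
  19. access 15: MISS, evict 47. Cache (LRU->MRU): [49 95 53 14 69 23 15]
Total: 11 hits, 8 misses, 1 evictions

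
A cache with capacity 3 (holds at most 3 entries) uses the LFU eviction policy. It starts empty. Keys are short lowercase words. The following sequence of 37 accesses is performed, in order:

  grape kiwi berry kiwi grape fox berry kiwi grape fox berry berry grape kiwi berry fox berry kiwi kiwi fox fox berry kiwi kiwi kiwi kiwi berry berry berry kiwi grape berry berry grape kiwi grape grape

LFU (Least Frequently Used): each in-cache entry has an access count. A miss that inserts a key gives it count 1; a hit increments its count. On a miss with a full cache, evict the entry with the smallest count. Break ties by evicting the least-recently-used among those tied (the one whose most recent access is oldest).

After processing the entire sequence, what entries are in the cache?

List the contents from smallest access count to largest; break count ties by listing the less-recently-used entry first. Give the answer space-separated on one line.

LFU simulation (capacity=3):
  1. access grape: MISS. Cache: [grape(c=1)]
  2. access kiwi: MISS. Cache: [grape(c=1) kiwi(c=1)]
  3. access berry: MISS. Cache: [grape(c=1) kiwi(c=1) berry(c=1)]
  4. access kiwi: HIT, count now 2. Cache: [grape(c=1) berry(c=1) kiwi(c=2)]
  5. access grape: HIT, count now 2. Cache: [berry(c=1) kiwi(c=2) grape(c=2)]
  6. access fox: MISS, evict berry(c=1). Cache: [fox(c=1) kiwi(c=2) grape(c=2)]
  7. access berry: MISS, evict fox(c=1). Cache: [berry(c=1) kiwi(c=2) grape(c=2)]
  8. access kiwi: HIT, count now 3. Cache: [berry(c=1) grape(c=2) kiwi(c=3)]
  9. access grape: HIT, count now 3. Cache: [berry(c=1) kiwi(c=3) grape(c=3)]
  10. access fox: MISS, evict berry(c=1). Cache: [fox(c=1) kiwi(c=3) grape(c=3)]
  11. access berry: MISS, evict fox(c=1). Cache: [berry(c=1) kiwi(c=3) grape(c=3)]
  12. access berry: HIT, count now 2. Cache: [berry(c=2) kiwi(c=3) grape(c=3)]
  13. access grape: HIT, count now 4. Cache: [berry(c=2) kiwi(c=3) grape(c=4)]
  14. access kiwi: HIT, count now 4. Cache: [berry(c=2) grape(c=4) kiwi(c=4)]
  15. access berry: HIT, count now 3. Cache: [berry(c=3) grape(c=4) kiwi(c=4)]
  16. access fox: MISS, evict berry(c=3). Cache: [fox(c=1) grape(c=4) kiwi(c=4)]
  17. access berry: MISS, evict fox(c=1). Cache: [berry(c=1) grape(c=4) kiwi(c=4)]
  18. access kiwi: HIT, count now 5. Cache: [berry(c=1) grape(c=4) kiwi(c=5)]
  19. access kiwi: HIT, count now 6. Cache: [berry(c=1) grape(c=4) kiwi(c=6)]
  20. access fox: MISS, evict berry(c=1). Cache: [fox(c=1) grape(c=4) kiwi(c=6)]
  21. access fox: HIT, count now 2. Cache: [fox(c=2) grape(c=4) kiwi(c=6)]
  22. access berry: MISS, evict fox(c=2). Cache: [berry(c=1) grape(c=4) kiwi(c=6)]
  23. access kiwi: HIT, count now 7. Cache: [berry(c=1) grape(c=4) kiwi(c=7)]
  24. access kiwi: HIT, count now 8. Cache: [berry(c=1) grape(c=4) kiwi(c=8)]
  25. access kiwi: HIT, count now 9. Cache: [berry(c=1) grape(c=4) kiwi(c=9)]
  26. access kiwi: HIT, count now 10. Cache: [berry(c=1) grape(c=4) kiwi(c=10)]
  27. access berry: HIT, count now 2. Cache: [berry(c=2) grape(c=4) kiwi(c=10)]
  28. access berry: HIT, count now 3. Cache: [berry(c=3) grape(c=4) kiwi(c=10)]
  29. access berry: HIT, count now 4. Cache: [grape(c=4) berry(c=4) kiwi(c=10)]
  30. access kiwi: HIT, count now 11. Cache: [grape(c=4) berry(c=4) kiwi(c=11)]
  31. access grape: HIT, count now 5. Cache: [berry(c=4) grape(c=5) kiwi(c=11)]
  32. access berry: HIT, count now 5. Cache: [grape(c=5) berry(c=5) kiwi(c=11)]
  33. access berry: HIT, count now 6. Cache: [grape(c=5) berry(c=6) kiwi(c=11)]
  34. access grape: HIT, count now 6. Cache: [berry(c=6) grape(c=6) kiwi(c=11)]
  35. access kiwi: HIT, count now 12. Cache: [berry(c=6) grape(c=6) kiwi(c=12)]
  36. access grape: HIT, count now 7. Cache: [berry(c=6) grape(c=7) kiwi(c=12)]
  37. access grape: HIT, count now 8. Cache: [berry(c=6) grape(c=8) kiwi(c=12)]
Total: 26 hits, 11 misses, 8 evictions

Answer: berry grape kiwi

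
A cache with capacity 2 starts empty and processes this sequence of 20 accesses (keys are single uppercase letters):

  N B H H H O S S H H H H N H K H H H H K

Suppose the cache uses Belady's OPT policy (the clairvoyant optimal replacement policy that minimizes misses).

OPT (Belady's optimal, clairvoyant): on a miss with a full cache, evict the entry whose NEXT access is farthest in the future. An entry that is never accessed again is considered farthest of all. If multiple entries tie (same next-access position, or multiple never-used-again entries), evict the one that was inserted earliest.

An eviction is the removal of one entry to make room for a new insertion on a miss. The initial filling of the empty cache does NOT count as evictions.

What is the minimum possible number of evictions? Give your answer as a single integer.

OPT (Belady) simulation (capacity=2):
  1. access N: MISS. Cache: [N]
  2. access B: MISS. Cache: [N B]
  3. access H: MISS, evict B (next use: never). Cache: [N H]
  4. access H: HIT. Next use of H: step 5. Cache: [N H]
  5. access H: HIT. Next use of H: step 9. Cache: [N H]
  6. access O: MISS, evict N (next use: step 13). Cache: [H O]
  7. access S: MISS, evict O (next use: never). Cache: [H S]
  8. access S: HIT. Next use of S: never. Cache: [H S]
  9. access H: HIT. Next use of H: step 10. Cache: [H S]
  10. access H: HIT. Next use of H: step 11. Cache: [H S]
  11. access H: HIT. Next use of H: step 12. Cache: [H S]
  12. access H: HIT. Next use of H: step 14. Cache: [H S]
  13. access N: MISS, evict S (next use: never). Cache: [H N]
  14. access H: HIT. Next use of H: step 16. Cache: [H N]
  15. access K: MISS, evict N (next use: never). Cache: [H K]
  16. access H: HIT. Next use of H: step 17. Cache: [H K]
  17. access H: HIT. Next use of H: step 18. Cache: [H K]
  18. access H: HIT. Next use of H: step 19. Cache: [H K]
  19. access H: HIT. Next use of H: never. Cache: [H K]
  20. access K: HIT. Next use of K: never. Cache: [H K]
Total: 13 hits, 7 misses, 5 evictions

Answer: 5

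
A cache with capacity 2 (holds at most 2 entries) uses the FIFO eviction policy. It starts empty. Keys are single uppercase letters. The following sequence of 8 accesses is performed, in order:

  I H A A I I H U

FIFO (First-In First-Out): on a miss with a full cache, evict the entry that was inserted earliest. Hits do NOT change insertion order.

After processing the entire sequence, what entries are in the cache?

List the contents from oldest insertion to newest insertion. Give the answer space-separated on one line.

Answer: H U

Derivation:
FIFO simulation (capacity=2):
  1. access I: MISS. Cache (old->new): [I]
  2. access H: MISS. Cache (old->new): [I H]
  3. access A: MISS, evict I. Cache (old->new): [H A]
  4. access A: HIT. Cache (old->new): [H A]
  5. access I: MISS, evict H. Cache (old->new): [A I]
  6. access I: HIT. Cache (old->new): [A I]
  7. access H: MISS, evict A. Cache (old->new): [I H]
  8. access U: MISS, evict I. Cache (old->new): [H U]
Total: 2 hits, 6 misses, 4 evictions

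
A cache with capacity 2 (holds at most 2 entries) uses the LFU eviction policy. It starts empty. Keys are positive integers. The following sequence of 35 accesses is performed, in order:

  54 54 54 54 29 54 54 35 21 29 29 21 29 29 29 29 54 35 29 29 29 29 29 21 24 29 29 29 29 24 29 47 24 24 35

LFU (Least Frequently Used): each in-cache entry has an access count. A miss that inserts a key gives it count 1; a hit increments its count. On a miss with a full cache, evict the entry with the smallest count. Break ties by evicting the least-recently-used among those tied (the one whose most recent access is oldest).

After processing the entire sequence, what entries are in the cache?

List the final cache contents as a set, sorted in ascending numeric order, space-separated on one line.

LFU simulation (capacity=2):
  1. access 54: MISS. Cache: [54(c=1)]
  2. access 54: HIT, count now 2. Cache: [54(c=2)]
  3. access 54: HIT, count now 3. Cache: [54(c=3)]
  4. access 54: HIT, count now 4. Cache: [54(c=4)]
  5. access 29: MISS. Cache: [29(c=1) 54(c=4)]
  6. access 54: HIT, count now 5. Cache: [29(c=1) 54(c=5)]
  7. access 54: HIT, count now 6. Cache: [29(c=1) 54(c=6)]
  8. access 35: MISS, evict 29(c=1). Cache: [35(c=1) 54(c=6)]
  9. access 21: MISS, evict 35(c=1). Cache: [21(c=1) 54(c=6)]
  10. access 29: MISS, evict 21(c=1). Cache: [29(c=1) 54(c=6)]
  11. access 29: HIT, count now 2. Cache: [29(c=2) 54(c=6)]
  12. access 21: MISS, evict 29(c=2). Cache: [21(c=1) 54(c=6)]
  13. access 29: MISS, evict 21(c=1). Cache: [29(c=1) 54(c=6)]
  14. access 29: HIT, count now 2. Cache: [29(c=2) 54(c=6)]
  15. access 29: HIT, count now 3. Cache: [29(c=3) 54(c=6)]
  16. access 29: HIT, count now 4. Cache: [29(c=4) 54(c=6)]
  17. access 54: HIT, count now 7. Cache: [29(c=4) 54(c=7)]
  18. access 35: MISS, evict 29(c=4). Cache: [35(c=1) 54(c=7)]
  19. access 29: MISS, evict 35(c=1). Cache: [29(c=1) 54(c=7)]
  20. access 29: HIT, count now 2. Cache: [29(c=2) 54(c=7)]
  21. access 29: HIT, count now 3. Cache: [29(c=3) 54(c=7)]
  22. access 29: HIT, count now 4. Cache: [29(c=4) 54(c=7)]
  23. access 29: HIT, count now 5. Cache: [29(c=5) 54(c=7)]
  24. access 21: MISS, evict 29(c=5). Cache: [21(c=1) 54(c=7)]
  25. access 24: MISS, evict 21(c=1). Cache: [24(c=1) 54(c=7)]
  26. access 29: MISS, evict 24(c=1). Cache: [29(c=1) 54(c=7)]
  27. access 29: HIT, count now 2. Cache: [29(c=2) 54(c=7)]
  28. access 29: HIT, count now 3. Cache: [29(c=3) 54(c=7)]
  29. access 29: HIT, count now 4. Cache: [29(c=4) 54(c=7)]
  30. access 24: MISS, evict 29(c=4). Cache: [24(c=1) 54(c=7)]
  31. access 29: MISS, evict 24(c=1). Cache: [29(c=1) 54(c=7)]
  32. access 47: MISS, evict 29(c=1). Cache: [47(c=1) 54(c=7)]
  33. access 24: MISS, evict 47(c=1). Cache: [24(c=1) 54(c=7)]
  34. access 24: HIT, count now 2. Cache: [24(c=2) 54(c=7)]
  35. access 35: MISS, evict 24(c=2). Cache: [35(c=1) 54(c=7)]
Total: 18 hits, 17 misses, 15 evictions

Answer: 35 54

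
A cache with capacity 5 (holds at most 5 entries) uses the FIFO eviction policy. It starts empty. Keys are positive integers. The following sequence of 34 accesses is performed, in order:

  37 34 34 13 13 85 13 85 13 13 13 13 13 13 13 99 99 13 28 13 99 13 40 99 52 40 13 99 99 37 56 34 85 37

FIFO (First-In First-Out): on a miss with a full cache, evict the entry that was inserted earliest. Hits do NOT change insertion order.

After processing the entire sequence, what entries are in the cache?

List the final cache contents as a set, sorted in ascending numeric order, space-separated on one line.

FIFO simulation (capacity=5):
  1. access 37: MISS. Cache (old->new): [37]
  2. access 34: MISS. Cache (old->new): [37 34]
  3. access 34: HIT. Cache (old->new): [37 34]
  4. access 13: MISS. Cache (old->new): [37 34 13]
  5. access 13: HIT. Cache (old->new): [37 34 13]
  6. access 85: MISS. Cache (old->new): [37 34 13 85]
  7. access 13: HIT. Cache (old->new): [37 34 13 85]
  8. access 85: HIT. Cache (old->new): [37 34 13 85]
  9. access 13: HIT. Cache (old->new): [37 34 13 85]
  10. access 13: HIT. Cache (old->new): [37 34 13 85]
  11. access 13: HIT. Cache (old->new): [37 34 13 85]
  12. access 13: HIT. Cache (old->new): [37 34 13 85]
  13. access 13: HIT. Cache (old->new): [37 34 13 85]
  14. access 13: HIT. Cache (old->new): [37 34 13 85]
  15. access 13: HIT. Cache (old->new): [37 34 13 85]
  16. access 99: MISS. Cache (old->new): [37 34 13 85 99]
  17. access 99: HIT. Cache (old->new): [37 34 13 85 99]
  18. access 13: HIT. Cache (old->new): [37 34 13 85 99]
  19. access 28: MISS, evict 37. Cache (old->new): [34 13 85 99 28]
  20. access 13: HIT. Cache (old->new): [34 13 85 99 28]
  21. access 99: HIT. Cache (old->new): [34 13 85 99 28]
  22. access 13: HIT. Cache (old->new): [34 13 85 99 28]
  23. access 40: MISS, evict 34. Cache (old->new): [13 85 99 28 40]
  24. access 99: HIT. Cache (old->new): [13 85 99 28 40]
  25. access 52: MISS, evict 13. Cache (old->new): [85 99 28 40 52]
  26. access 40: HIT. Cache (old->new): [85 99 28 40 52]
  27. access 13: MISS, evict 85. Cache (old->new): [99 28 40 52 13]
  28. access 99: HIT. Cache (old->new): [99 28 40 52 13]
  29. access 99: HIT. Cache (old->new): [99 28 40 52 13]
  30. access 37: MISS, evict 99. Cache (old->new): [28 40 52 13 37]
  31. access 56: MISS, evict 28. Cache (old->new): [40 52 13 37 56]
  32. access 34: MISS, evict 40. Cache (old->new): [52 13 37 56 34]
  33. access 85: MISS, evict 52. Cache (old->new): [13 37 56 34 85]
  34. access 37: HIT. Cache (old->new): [13 37 56 34 85]
Total: 21 hits, 13 misses, 8 evictions

Answer: 13 34 37 56 85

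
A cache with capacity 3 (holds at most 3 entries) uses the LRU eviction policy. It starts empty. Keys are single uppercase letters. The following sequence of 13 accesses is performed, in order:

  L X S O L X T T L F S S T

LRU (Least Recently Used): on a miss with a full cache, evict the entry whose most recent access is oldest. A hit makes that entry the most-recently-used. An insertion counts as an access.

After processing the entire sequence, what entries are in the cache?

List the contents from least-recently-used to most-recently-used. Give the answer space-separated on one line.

LRU simulation (capacity=3):
  1. access L: MISS. Cache (LRU->MRU): [L]
  2. access X: MISS. Cache (LRU->MRU): [L X]
  3. access S: MISS. Cache (LRU->MRU): [L X S]
  4. access O: MISS, evict L. Cache (LRU->MRU): [X S O]
  5. access L: MISS, evict X. Cache (LRU->MRU): [S O L]
  6. access X: MISS, evict S. Cache (LRU->MRU): [O L X]
  7. access T: MISS, evict O. Cache (LRU->MRU): [L X T]
  8. access T: HIT. Cache (LRU->MRU): [L X T]
  9. access L: HIT. Cache (LRU->MRU): [X T L]
  10. access F: MISS, evict X. Cache (LRU->MRU): [T L F]
  11. access S: MISS, evict T. Cache (LRU->MRU): [L F S]
  12. access S: HIT. Cache (LRU->MRU): [L F S]
  13. access T: MISS, evict L. Cache (LRU->MRU): [F S T]
Total: 3 hits, 10 misses, 7 evictions

Answer: F S T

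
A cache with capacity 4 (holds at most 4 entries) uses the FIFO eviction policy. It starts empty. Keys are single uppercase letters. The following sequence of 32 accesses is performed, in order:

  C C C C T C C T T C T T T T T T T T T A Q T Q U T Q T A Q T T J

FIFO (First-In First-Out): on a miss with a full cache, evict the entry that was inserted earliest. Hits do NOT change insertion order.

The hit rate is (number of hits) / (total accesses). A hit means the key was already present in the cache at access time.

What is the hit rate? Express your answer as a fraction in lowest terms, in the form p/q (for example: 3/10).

FIFO simulation (capacity=4):
  1. access C: MISS. Cache (old->new): [C]
  2. access C: HIT. Cache (old->new): [C]
  3. access C: HIT. Cache (old->new): [C]
  4. access C: HIT. Cache (old->new): [C]
  5. access T: MISS. Cache (old->new): [C T]
  6. access C: HIT. Cache (old->new): [C T]
  7. access C: HIT. Cache (old->new): [C T]
  8. access T: HIT. Cache (old->new): [C T]
  9. access T: HIT. Cache (old->new): [C T]
  10. access C: HIT. Cache (old->new): [C T]
  11. access T: HIT. Cache (old->new): [C T]
  12. access T: HIT. Cache (old->new): [C T]
  13. access T: HIT. Cache (old->new): [C T]
  14. access T: HIT. Cache (old->new): [C T]
  15. access T: HIT. Cache (old->new): [C T]
  16. access T: HIT. Cache (old->new): [C T]
  17. access T: HIT. Cache (old->new): [C T]
  18. access T: HIT. Cache (old->new): [C T]
  19. access T: HIT. Cache (old->new): [C T]
  20. access A: MISS. Cache (old->new): [C T A]
  21. access Q: MISS. Cache (old->new): [C T A Q]
  22. access T: HIT. Cache (old->new): [C T A Q]
  23. access Q: HIT. Cache (old->new): [C T A Q]
  24. access U: MISS, evict C. Cache (old->new): [T A Q U]
  25. access T: HIT. Cache (old->new): [T A Q U]
  26. access Q: HIT. Cache (old->new): [T A Q U]
  27. access T: HIT. Cache (old->new): [T A Q U]
  28. access A: HIT. Cache (old->new): [T A Q U]
  29. access Q: HIT. Cache (old->new): [T A Q U]
  30. access T: HIT. Cache (old->new): [T A Q U]
  31. access T: HIT. Cache (old->new): [T A Q U]
  32. access J: MISS, evict T. Cache (old->new): [A Q U J]
Total: 26 hits, 6 misses, 2 evictions

Hit rate = 26/32 = 13/16

Answer: 13/16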